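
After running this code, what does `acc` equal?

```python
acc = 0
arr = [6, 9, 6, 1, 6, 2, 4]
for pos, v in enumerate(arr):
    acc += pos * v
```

Let's trace through this code step by step.

Initialize: acc = 0
Initialize: arr = [6, 9, 6, 1, 6, 2, 4]
Entering loop: for pos, v in enumerate(arr):

After execution: acc = 82
82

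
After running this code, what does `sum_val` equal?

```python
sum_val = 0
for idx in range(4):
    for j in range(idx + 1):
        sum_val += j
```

Let's trace through this code step by step.

Initialize: sum_val = 0
Entering loop: for idx in range(4):

After execution: sum_val = 10
10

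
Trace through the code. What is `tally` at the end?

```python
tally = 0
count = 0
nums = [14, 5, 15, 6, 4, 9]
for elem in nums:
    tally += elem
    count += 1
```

Let's trace through this code step by step.

Initialize: tally = 0
Initialize: count = 0
Initialize: nums = [14, 5, 15, 6, 4, 9]
Entering loop: for elem in nums:

After execution: tally = 53
53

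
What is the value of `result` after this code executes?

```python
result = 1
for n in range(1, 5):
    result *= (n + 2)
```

Let's trace through this code step by step.

Initialize: result = 1
Entering loop: for n in range(1, 5):

After execution: result = 360
360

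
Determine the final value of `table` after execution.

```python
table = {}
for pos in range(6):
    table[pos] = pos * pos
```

Let's trace through this code step by step.

Initialize: table = {}
Entering loop: for pos in range(6):

After execution: table = {0: 0, 1: 1, 2: 4, 3: 9, 4: 16, 5: 25}
{0: 0, 1: 1, 2: 4, 3: 9, 4: 16, 5: 25}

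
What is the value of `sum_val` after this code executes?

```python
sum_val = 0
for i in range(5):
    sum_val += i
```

Let's trace through this code step by step.

Initialize: sum_val = 0
Entering loop: for i in range(5):

After execution: sum_val = 10
10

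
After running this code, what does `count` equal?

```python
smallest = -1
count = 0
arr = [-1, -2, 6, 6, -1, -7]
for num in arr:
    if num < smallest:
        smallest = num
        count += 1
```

Let's trace through this code step by step.

Initialize: smallest = -1
Initialize: count = 0
Initialize: arr = [-1, -2, 6, 6, -1, -7]
Entering loop: for num in arr:

After execution: count = 2
2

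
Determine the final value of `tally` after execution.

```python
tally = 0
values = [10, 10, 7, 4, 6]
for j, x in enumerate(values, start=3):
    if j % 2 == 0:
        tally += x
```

Let's trace through this code step by step.

Initialize: tally = 0
Initialize: values = [10, 10, 7, 4, 6]
Entering loop: for j, x in enumerate(values, start=3):

After execution: tally = 14
14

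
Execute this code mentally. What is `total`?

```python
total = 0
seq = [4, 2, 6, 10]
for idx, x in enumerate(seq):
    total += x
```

Let's trace through this code step by step.

Initialize: total = 0
Initialize: seq = [4, 2, 6, 10]
Entering loop: for idx, x in enumerate(seq):

After execution: total = 22
22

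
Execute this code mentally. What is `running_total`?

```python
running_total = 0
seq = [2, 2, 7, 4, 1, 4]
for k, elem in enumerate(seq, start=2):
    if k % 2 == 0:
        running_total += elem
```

Let's trace through this code step by step.

Initialize: running_total = 0
Initialize: seq = [2, 2, 7, 4, 1, 4]
Entering loop: for k, elem in enumerate(seq, start=2):

After execution: running_total = 10
10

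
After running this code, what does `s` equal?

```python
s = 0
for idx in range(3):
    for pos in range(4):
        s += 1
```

Let's trace through this code step by step.

Initialize: s = 0
Entering loop: for idx in range(3):

After execution: s = 12
12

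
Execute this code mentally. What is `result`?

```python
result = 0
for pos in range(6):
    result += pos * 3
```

Let's trace through this code step by step.

Initialize: result = 0
Entering loop: for pos in range(6):

After execution: result = 45
45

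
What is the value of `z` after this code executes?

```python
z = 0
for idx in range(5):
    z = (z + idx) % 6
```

Let's trace through this code step by step.

Initialize: z = 0
Entering loop: for idx in range(5):

After execution: z = 4
4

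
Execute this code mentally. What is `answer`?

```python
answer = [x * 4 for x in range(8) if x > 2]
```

Let's trace through this code step by step.

Initialize: answer = [x * 4 for x in range(8) if x > 2]

After execution: answer = [12, 16, 20, 24, 28]
[12, 16, 20, 24, 28]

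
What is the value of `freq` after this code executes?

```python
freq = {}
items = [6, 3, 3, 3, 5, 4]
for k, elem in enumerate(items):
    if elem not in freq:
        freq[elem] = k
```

Let's trace through this code step by step.

Initialize: freq = {}
Initialize: items = [6, 3, 3, 3, 5, 4]
Entering loop: for k, elem in enumerate(items):

After execution: freq = {6: 0, 3: 1, 5: 4, 4: 5}
{6: 0, 3: 1, 5: 4, 4: 5}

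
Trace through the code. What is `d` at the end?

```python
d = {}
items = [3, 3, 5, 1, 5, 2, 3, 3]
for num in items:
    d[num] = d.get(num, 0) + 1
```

Let's trace through this code step by step.

Initialize: d = {}
Initialize: items = [3, 3, 5, 1, 5, 2, 3, 3]
Entering loop: for num in items:

After execution: d = {3: 4, 5: 2, 1: 1, 2: 1}
{3: 4, 5: 2, 1: 1, 2: 1}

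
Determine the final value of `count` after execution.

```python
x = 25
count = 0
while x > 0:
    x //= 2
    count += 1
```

Let's trace through this code step by step.

Initialize: x = 25
Initialize: count = 0
Entering loop: while x > 0:

After execution: count = 5
5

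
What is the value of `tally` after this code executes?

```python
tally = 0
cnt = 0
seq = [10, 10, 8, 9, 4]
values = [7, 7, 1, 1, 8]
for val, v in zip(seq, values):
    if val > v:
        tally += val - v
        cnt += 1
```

Let's trace through this code step by step.

Initialize: tally = 0
Initialize: cnt = 0
Initialize: seq = [10, 10, 8, 9, 4]
Initialize: values = [7, 7, 1, 1, 8]
Entering loop: for val, v in zip(seq, values):

After execution: tally = 21
21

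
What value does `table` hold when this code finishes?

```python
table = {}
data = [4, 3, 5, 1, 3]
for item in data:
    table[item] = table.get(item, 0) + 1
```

Let's trace through this code step by step.

Initialize: table = {}
Initialize: data = [4, 3, 5, 1, 3]
Entering loop: for item in data:

After execution: table = {4: 1, 3: 2, 5: 1, 1: 1}
{4: 1, 3: 2, 5: 1, 1: 1}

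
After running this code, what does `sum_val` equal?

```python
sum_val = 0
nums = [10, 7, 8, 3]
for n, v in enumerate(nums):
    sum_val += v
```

Let's trace through this code step by step.

Initialize: sum_val = 0
Initialize: nums = [10, 7, 8, 3]
Entering loop: for n, v in enumerate(nums):

After execution: sum_val = 28
28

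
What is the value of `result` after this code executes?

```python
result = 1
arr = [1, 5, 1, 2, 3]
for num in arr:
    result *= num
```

Let's trace through this code step by step.

Initialize: result = 1
Initialize: arr = [1, 5, 1, 2, 3]
Entering loop: for num in arr:

After execution: result = 30
30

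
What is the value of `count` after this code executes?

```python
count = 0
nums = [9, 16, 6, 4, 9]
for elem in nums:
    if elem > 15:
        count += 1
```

Let's trace through this code step by step.

Initialize: count = 0
Initialize: nums = [9, 16, 6, 4, 9]
Entering loop: for elem in nums:

After execution: count = 1
1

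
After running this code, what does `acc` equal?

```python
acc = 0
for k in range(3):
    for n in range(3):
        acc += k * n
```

Let's trace through this code step by step.

Initialize: acc = 0
Entering loop: for k in range(3):

After execution: acc = 9
9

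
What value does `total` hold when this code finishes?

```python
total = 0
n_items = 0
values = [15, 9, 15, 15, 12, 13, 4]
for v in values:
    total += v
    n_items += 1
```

Let's trace through this code step by step.

Initialize: total = 0
Initialize: n_items = 0
Initialize: values = [15, 9, 15, 15, 12, 13, 4]
Entering loop: for v in values:

After execution: total = 83
83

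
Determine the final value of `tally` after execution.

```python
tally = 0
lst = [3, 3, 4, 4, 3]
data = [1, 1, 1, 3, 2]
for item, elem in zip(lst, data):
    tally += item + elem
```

Let's trace through this code step by step.

Initialize: tally = 0
Initialize: lst = [3, 3, 4, 4, 3]
Initialize: data = [1, 1, 1, 3, 2]
Entering loop: for item, elem in zip(lst, data):

After execution: tally = 25
25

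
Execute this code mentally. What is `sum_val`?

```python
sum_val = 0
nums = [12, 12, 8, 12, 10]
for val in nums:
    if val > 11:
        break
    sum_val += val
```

Let's trace through this code step by step.

Initialize: sum_val = 0
Initialize: nums = [12, 12, 8, 12, 10]
Entering loop: for val in nums:

After execution: sum_val = 0
0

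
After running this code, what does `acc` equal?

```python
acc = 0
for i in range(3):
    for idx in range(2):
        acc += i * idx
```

Let's trace through this code step by step.

Initialize: acc = 0
Entering loop: for i in range(3):

After execution: acc = 3
3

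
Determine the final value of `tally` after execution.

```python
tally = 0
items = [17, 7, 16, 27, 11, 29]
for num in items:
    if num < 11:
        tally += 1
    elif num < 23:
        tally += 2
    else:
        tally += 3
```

Let's trace through this code step by step.

Initialize: tally = 0
Initialize: items = [17, 7, 16, 27, 11, 29]
Entering loop: for num in items:

After execution: tally = 13
13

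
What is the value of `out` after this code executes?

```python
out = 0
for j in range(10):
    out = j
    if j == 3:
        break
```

Let's trace through this code step by step.

Initialize: out = 0
Entering loop: for j in range(10):

After execution: out = 3
3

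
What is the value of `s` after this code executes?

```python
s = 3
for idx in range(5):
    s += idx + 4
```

Let's trace through this code step by step.

Initialize: s = 3
Entering loop: for idx in range(5):

After execution: s = 33
33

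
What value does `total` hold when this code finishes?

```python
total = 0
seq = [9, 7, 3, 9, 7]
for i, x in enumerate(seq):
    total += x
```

Let's trace through this code step by step.

Initialize: total = 0
Initialize: seq = [9, 7, 3, 9, 7]
Entering loop: for i, x in enumerate(seq):

After execution: total = 35
35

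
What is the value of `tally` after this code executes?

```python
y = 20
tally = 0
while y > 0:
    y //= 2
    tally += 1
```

Let's trace through this code step by step.

Initialize: y = 20
Initialize: tally = 0
Entering loop: while y > 0:

After execution: tally = 5
5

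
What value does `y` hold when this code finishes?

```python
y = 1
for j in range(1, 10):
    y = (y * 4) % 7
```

Let's trace through this code step by step.

Initialize: y = 1
Entering loop: for j in range(1, 10):

After execution: y = 1
1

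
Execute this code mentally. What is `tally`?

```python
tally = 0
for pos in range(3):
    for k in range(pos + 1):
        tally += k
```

Let's trace through this code step by step.

Initialize: tally = 0
Entering loop: for pos in range(3):

After execution: tally = 4
4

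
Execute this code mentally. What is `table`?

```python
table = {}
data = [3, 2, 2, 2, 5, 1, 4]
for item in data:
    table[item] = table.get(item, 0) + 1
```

Let's trace through this code step by step.

Initialize: table = {}
Initialize: data = [3, 2, 2, 2, 5, 1, 4]
Entering loop: for item in data:

After execution: table = {3: 1, 2: 3, 5: 1, 1: 1, 4: 1}
{3: 1, 2: 3, 5: 1, 1: 1, 4: 1}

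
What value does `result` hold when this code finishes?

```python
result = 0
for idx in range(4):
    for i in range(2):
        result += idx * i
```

Let's trace through this code step by step.

Initialize: result = 0
Entering loop: for idx in range(4):

After execution: result = 6
6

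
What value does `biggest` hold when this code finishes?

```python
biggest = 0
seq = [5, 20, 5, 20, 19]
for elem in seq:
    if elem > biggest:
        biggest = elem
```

Let's trace through this code step by step.

Initialize: biggest = 0
Initialize: seq = [5, 20, 5, 20, 19]
Entering loop: for elem in seq:

After execution: biggest = 20
20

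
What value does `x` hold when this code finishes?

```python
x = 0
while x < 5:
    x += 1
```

Let's trace through this code step by step.

Initialize: x = 0
Entering loop: while x < 5:

After execution: x = 5
5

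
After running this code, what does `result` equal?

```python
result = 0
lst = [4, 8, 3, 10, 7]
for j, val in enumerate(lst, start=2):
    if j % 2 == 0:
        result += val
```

Let's trace through this code step by step.

Initialize: result = 0
Initialize: lst = [4, 8, 3, 10, 7]
Entering loop: for j, val in enumerate(lst, start=2):

After execution: result = 14
14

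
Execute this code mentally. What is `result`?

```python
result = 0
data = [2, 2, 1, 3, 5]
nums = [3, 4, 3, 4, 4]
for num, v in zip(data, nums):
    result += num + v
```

Let's trace through this code step by step.

Initialize: result = 0
Initialize: data = [2, 2, 1, 3, 5]
Initialize: nums = [3, 4, 3, 4, 4]
Entering loop: for num, v in zip(data, nums):

After execution: result = 31
31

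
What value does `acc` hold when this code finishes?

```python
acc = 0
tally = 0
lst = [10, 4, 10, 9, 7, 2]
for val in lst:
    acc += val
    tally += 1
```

Let's trace through this code step by step.

Initialize: acc = 0
Initialize: tally = 0
Initialize: lst = [10, 4, 10, 9, 7, 2]
Entering loop: for val in lst:

After execution: acc = 42
42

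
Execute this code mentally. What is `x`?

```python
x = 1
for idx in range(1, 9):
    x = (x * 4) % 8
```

Let's trace through this code step by step.

Initialize: x = 1
Entering loop: for idx in range(1, 9):

After execution: x = 0
0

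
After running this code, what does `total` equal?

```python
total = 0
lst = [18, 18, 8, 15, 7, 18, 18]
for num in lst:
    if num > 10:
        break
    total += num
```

Let's trace through this code step by step.

Initialize: total = 0
Initialize: lst = [18, 18, 8, 15, 7, 18, 18]
Entering loop: for num in lst:

After execution: total = 0
0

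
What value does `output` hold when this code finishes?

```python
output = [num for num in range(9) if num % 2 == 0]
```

Let's trace through this code step by step.

Initialize: output = [num for num in range(9) if num % 2 == 0]

After execution: output = [0, 2, 4, 6, 8]
[0, 2, 4, 6, 8]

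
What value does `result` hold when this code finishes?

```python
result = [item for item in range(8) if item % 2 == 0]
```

Let's trace through this code step by step.

Initialize: result = [item for item in range(8) if item % 2 == 0]

After execution: result = [0, 2, 4, 6]
[0, 2, 4, 6]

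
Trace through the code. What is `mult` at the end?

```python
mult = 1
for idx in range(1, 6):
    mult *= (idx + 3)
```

Let's trace through this code step by step.

Initialize: mult = 1
Entering loop: for idx in range(1, 6):

After execution: mult = 6720
6720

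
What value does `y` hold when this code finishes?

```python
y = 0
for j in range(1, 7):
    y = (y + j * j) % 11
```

Let's trace through this code step by step.

Initialize: y = 0
Entering loop: for j in range(1, 7):

After execution: y = 3
3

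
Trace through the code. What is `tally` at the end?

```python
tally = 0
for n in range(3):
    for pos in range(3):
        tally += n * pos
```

Let's trace through this code step by step.

Initialize: tally = 0
Entering loop: for n in range(3):

After execution: tally = 9
9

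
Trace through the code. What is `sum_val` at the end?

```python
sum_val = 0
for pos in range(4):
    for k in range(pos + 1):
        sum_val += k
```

Let's trace through this code step by step.

Initialize: sum_val = 0
Entering loop: for pos in range(4):

After execution: sum_val = 10
10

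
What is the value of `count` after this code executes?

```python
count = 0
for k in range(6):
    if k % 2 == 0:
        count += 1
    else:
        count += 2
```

Let's trace through this code step by step.

Initialize: count = 0
Entering loop: for k in range(6):

After execution: count = 9
9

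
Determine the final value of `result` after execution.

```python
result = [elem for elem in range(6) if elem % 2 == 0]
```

Let's trace through this code step by step.

Initialize: result = [elem for elem in range(6) if elem % 2 == 0]

After execution: result = [0, 2, 4]
[0, 2, 4]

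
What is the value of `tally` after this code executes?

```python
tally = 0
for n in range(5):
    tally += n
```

Let's trace through this code step by step.

Initialize: tally = 0
Entering loop: for n in range(5):

After execution: tally = 10
10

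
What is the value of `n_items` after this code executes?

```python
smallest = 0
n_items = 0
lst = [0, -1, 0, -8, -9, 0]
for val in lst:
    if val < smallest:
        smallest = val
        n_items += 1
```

Let's trace through this code step by step.

Initialize: smallest = 0
Initialize: n_items = 0
Initialize: lst = [0, -1, 0, -8, -9, 0]
Entering loop: for val in lst:

After execution: n_items = 3
3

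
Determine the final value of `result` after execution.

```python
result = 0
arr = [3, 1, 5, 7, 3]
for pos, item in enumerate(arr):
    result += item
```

Let's trace through this code step by step.

Initialize: result = 0
Initialize: arr = [3, 1, 5, 7, 3]
Entering loop: for pos, item in enumerate(arr):

After execution: result = 19
19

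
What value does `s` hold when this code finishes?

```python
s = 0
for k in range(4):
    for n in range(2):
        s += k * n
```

Let's trace through this code step by step.

Initialize: s = 0
Entering loop: for k in range(4):

After execution: s = 6
6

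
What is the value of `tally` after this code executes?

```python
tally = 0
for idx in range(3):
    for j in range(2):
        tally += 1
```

Let's trace through this code step by step.

Initialize: tally = 0
Entering loop: for idx in range(3):

After execution: tally = 6
6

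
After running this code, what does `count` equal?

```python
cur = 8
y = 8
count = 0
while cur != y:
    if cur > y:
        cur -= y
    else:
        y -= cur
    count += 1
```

Let's trace through this code step by step.

Initialize: cur = 8
Initialize: y = 8
Initialize: count = 0
Entering loop: while cur != y:

After execution: count = 0
0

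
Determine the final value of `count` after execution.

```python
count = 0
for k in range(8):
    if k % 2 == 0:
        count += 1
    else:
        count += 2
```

Let's trace through this code step by step.

Initialize: count = 0
Entering loop: for k in range(8):

After execution: count = 12
12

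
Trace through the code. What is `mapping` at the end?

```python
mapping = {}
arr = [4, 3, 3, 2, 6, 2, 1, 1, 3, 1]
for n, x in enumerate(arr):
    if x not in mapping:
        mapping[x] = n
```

Let's trace through this code step by step.

Initialize: mapping = {}
Initialize: arr = [4, 3, 3, 2, 6, 2, 1, 1, 3, 1]
Entering loop: for n, x in enumerate(arr):

After execution: mapping = {4: 0, 3: 1, 2: 3, 6: 4, 1: 6}
{4: 0, 3: 1, 2: 3, 6: 4, 1: 6}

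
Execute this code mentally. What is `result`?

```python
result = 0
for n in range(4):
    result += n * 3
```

Let's trace through this code step by step.

Initialize: result = 0
Entering loop: for n in range(4):

After execution: result = 18
18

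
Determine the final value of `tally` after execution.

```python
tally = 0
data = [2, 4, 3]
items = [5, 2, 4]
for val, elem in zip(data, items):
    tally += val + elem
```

Let's trace through this code step by step.

Initialize: tally = 0
Initialize: data = [2, 4, 3]
Initialize: items = [5, 2, 4]
Entering loop: for val, elem in zip(data, items):

After execution: tally = 20
20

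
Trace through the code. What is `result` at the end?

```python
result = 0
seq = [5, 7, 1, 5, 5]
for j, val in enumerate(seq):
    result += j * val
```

Let's trace through this code step by step.

Initialize: result = 0
Initialize: seq = [5, 7, 1, 5, 5]
Entering loop: for j, val in enumerate(seq):

After execution: result = 44
44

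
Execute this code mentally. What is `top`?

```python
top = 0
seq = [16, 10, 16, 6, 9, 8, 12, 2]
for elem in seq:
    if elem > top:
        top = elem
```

Let's trace through this code step by step.

Initialize: top = 0
Initialize: seq = [16, 10, 16, 6, 9, 8, 12, 2]
Entering loop: for elem in seq:

After execution: top = 16
16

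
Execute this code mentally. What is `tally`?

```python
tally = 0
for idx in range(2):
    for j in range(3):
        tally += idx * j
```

Let's trace through this code step by step.

Initialize: tally = 0
Entering loop: for idx in range(2):

After execution: tally = 3
3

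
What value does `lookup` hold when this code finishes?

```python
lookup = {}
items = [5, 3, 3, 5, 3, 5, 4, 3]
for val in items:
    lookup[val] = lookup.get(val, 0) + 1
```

Let's trace through this code step by step.

Initialize: lookup = {}
Initialize: items = [5, 3, 3, 5, 3, 5, 4, 3]
Entering loop: for val in items:

After execution: lookup = {5: 3, 3: 4, 4: 1}
{5: 3, 3: 4, 4: 1}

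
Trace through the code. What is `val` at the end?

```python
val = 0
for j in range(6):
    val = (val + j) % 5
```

Let's trace through this code step by step.

Initialize: val = 0
Entering loop: for j in range(6):

After execution: val = 0
0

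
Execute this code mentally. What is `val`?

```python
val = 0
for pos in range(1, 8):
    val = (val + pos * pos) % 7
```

Let's trace through this code step by step.

Initialize: val = 0
Entering loop: for pos in range(1, 8):

After execution: val = 0
0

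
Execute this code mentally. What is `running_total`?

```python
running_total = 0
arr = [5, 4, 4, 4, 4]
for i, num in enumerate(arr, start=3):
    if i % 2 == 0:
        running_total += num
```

Let's trace through this code step by step.

Initialize: running_total = 0
Initialize: arr = [5, 4, 4, 4, 4]
Entering loop: for i, num in enumerate(arr, start=3):

After execution: running_total = 8
8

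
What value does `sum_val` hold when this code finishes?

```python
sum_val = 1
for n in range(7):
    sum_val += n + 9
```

Let's trace through this code step by step.

Initialize: sum_val = 1
Entering loop: for n in range(7):

After execution: sum_val = 85
85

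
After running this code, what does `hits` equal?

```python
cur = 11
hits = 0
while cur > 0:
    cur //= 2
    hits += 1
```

Let's trace through this code step by step.

Initialize: cur = 11
Initialize: hits = 0
Entering loop: while cur > 0:

After execution: hits = 4
4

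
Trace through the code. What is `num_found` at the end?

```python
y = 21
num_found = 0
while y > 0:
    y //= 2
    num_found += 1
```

Let's trace through this code step by step.

Initialize: y = 21
Initialize: num_found = 0
Entering loop: while y > 0:

After execution: num_found = 5
5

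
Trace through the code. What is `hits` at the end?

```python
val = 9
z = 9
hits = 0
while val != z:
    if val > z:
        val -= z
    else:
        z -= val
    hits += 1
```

Let's trace through this code step by step.

Initialize: val = 9
Initialize: z = 9
Initialize: hits = 0
Entering loop: while val != z:

After execution: hits = 0
0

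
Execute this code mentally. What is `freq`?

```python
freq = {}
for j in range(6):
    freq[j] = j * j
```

Let's trace through this code step by step.

Initialize: freq = {}
Entering loop: for j in range(6):

After execution: freq = {0: 0, 1: 1, 2: 4, 3: 9, 4: 16, 5: 25}
{0: 0, 1: 1, 2: 4, 3: 9, 4: 16, 5: 25}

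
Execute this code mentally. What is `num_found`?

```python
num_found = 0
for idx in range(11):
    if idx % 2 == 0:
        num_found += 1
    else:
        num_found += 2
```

Let's trace through this code step by step.

Initialize: num_found = 0
Entering loop: for idx in range(11):

After execution: num_found = 16
16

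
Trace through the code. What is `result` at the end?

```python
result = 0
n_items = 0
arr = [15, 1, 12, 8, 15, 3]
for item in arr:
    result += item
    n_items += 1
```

Let's trace through this code step by step.

Initialize: result = 0
Initialize: n_items = 0
Initialize: arr = [15, 1, 12, 8, 15, 3]
Entering loop: for item in arr:

After execution: result = 54
54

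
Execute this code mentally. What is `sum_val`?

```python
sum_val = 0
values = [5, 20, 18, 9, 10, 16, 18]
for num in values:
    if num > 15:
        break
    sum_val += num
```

Let's trace through this code step by step.

Initialize: sum_val = 0
Initialize: values = [5, 20, 18, 9, 10, 16, 18]
Entering loop: for num in values:

After execution: sum_val = 5
5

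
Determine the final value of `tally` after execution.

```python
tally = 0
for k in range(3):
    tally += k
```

Let's trace through this code step by step.

Initialize: tally = 0
Entering loop: for k in range(3):

After execution: tally = 3
3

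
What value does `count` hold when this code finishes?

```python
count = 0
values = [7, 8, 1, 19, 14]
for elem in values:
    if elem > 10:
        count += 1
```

Let's trace through this code step by step.

Initialize: count = 0
Initialize: values = [7, 8, 1, 19, 14]
Entering loop: for elem in values:

After execution: count = 2
2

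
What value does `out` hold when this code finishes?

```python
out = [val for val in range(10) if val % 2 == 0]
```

Let's trace through this code step by step.

Initialize: out = [val for val in range(10) if val % 2 == 0]

After execution: out = [0, 2, 4, 6, 8]
[0, 2, 4, 6, 8]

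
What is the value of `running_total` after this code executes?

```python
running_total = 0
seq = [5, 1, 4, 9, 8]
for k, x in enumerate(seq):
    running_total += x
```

Let's trace through this code step by step.

Initialize: running_total = 0
Initialize: seq = [5, 1, 4, 9, 8]
Entering loop: for k, x in enumerate(seq):

After execution: running_total = 27
27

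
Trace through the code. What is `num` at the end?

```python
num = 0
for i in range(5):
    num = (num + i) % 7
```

Let's trace through this code step by step.

Initialize: num = 0
Entering loop: for i in range(5):

After execution: num = 3
3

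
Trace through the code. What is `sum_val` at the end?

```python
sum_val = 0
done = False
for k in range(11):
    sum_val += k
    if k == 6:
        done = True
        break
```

Let's trace through this code step by step.

Initialize: sum_val = 0
Initialize: done = False
Entering loop: for k in range(11):

After execution: sum_val = 21
21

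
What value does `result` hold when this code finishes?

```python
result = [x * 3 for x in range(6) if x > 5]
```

Let's trace through this code step by step.

Initialize: result = [x * 3 for x in range(6) if x > 5]

After execution: result = []
[]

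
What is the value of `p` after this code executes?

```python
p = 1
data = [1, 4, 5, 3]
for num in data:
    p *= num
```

Let's trace through this code step by step.

Initialize: p = 1
Initialize: data = [1, 4, 5, 3]
Entering loop: for num in data:

After execution: p = 60
60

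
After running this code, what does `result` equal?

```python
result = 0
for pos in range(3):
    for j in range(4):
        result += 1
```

Let's trace through this code step by step.

Initialize: result = 0
Entering loop: for pos in range(3):

After execution: result = 12
12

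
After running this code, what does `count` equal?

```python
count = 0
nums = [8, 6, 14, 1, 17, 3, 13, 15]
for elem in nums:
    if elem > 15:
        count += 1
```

Let's trace through this code step by step.

Initialize: count = 0
Initialize: nums = [8, 6, 14, 1, 17, 3, 13, 15]
Entering loop: for elem in nums:

After execution: count = 1
1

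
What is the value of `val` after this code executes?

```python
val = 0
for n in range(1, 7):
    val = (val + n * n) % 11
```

Let's trace through this code step by step.

Initialize: val = 0
Entering loop: for n in range(1, 7):

After execution: val = 3
3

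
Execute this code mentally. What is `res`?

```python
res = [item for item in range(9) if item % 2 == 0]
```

Let's trace through this code step by step.

Initialize: res = [item for item in range(9) if item % 2 == 0]

After execution: res = [0, 2, 4, 6, 8]
[0, 2, 4, 6, 8]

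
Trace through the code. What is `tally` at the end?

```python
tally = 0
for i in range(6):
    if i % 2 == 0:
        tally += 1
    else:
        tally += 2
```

Let's trace through this code step by step.

Initialize: tally = 0
Entering loop: for i in range(6):

After execution: tally = 9
9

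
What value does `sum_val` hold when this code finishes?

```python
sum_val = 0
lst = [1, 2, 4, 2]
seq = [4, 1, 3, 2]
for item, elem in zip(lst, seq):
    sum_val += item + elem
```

Let's trace through this code step by step.

Initialize: sum_val = 0
Initialize: lst = [1, 2, 4, 2]
Initialize: seq = [4, 1, 3, 2]
Entering loop: for item, elem in zip(lst, seq):

After execution: sum_val = 19
19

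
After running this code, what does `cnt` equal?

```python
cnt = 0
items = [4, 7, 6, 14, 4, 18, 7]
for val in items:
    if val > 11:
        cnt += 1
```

Let's trace through this code step by step.

Initialize: cnt = 0
Initialize: items = [4, 7, 6, 14, 4, 18, 7]
Entering loop: for val in items:

After execution: cnt = 2
2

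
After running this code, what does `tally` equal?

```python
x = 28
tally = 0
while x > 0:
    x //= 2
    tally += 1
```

Let's trace through this code step by step.

Initialize: x = 28
Initialize: tally = 0
Entering loop: while x > 0:

After execution: tally = 5
5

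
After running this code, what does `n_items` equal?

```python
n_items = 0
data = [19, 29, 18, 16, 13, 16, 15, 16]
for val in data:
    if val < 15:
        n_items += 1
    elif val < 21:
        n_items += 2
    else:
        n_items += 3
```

Let's trace through this code step by step.

Initialize: n_items = 0
Initialize: data = [19, 29, 18, 16, 13, 16, 15, 16]
Entering loop: for val in data:

After execution: n_items = 16
16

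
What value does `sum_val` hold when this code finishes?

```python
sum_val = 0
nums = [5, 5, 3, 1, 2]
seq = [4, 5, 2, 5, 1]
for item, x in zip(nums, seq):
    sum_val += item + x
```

Let's trace through this code step by step.

Initialize: sum_val = 0
Initialize: nums = [5, 5, 3, 1, 2]
Initialize: seq = [4, 5, 2, 5, 1]
Entering loop: for item, x in zip(nums, seq):

After execution: sum_val = 33
33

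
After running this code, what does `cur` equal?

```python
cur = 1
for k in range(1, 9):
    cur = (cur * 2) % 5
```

Let's trace through this code step by step.

Initialize: cur = 1
Entering loop: for k in range(1, 9):

After execution: cur = 1
1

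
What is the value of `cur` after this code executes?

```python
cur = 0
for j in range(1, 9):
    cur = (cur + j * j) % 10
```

Let's trace through this code step by step.

Initialize: cur = 0
Entering loop: for j in range(1, 9):

After execution: cur = 4
4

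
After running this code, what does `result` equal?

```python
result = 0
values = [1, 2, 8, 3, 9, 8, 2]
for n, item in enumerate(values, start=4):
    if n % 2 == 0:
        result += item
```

Let's trace through this code step by step.

Initialize: result = 0
Initialize: values = [1, 2, 8, 3, 9, 8, 2]
Entering loop: for n, item in enumerate(values, start=4):

After execution: result = 20
20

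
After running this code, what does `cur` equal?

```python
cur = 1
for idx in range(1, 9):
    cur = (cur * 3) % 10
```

Let's trace through this code step by step.

Initialize: cur = 1
Entering loop: for idx in range(1, 9):

After execution: cur = 1
1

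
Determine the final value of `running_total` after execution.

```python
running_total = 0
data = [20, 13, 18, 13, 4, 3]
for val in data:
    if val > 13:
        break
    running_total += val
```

Let's trace through this code step by step.

Initialize: running_total = 0
Initialize: data = [20, 13, 18, 13, 4, 3]
Entering loop: for val in data:

After execution: running_total = 0
0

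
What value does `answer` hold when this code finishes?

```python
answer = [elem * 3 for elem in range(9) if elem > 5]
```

Let's trace through this code step by step.

Initialize: answer = [elem * 3 for elem in range(9) if elem > 5]

After execution: answer = [18, 21, 24]
[18, 21, 24]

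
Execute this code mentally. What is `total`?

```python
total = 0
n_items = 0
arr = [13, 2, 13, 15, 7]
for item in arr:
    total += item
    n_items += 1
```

Let's trace through this code step by step.

Initialize: total = 0
Initialize: n_items = 0
Initialize: arr = [13, 2, 13, 15, 7]
Entering loop: for item in arr:

After execution: total = 50
50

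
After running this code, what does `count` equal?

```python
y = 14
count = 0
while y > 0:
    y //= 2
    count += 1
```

Let's trace through this code step by step.

Initialize: y = 14
Initialize: count = 0
Entering loop: while y > 0:

After execution: count = 4
4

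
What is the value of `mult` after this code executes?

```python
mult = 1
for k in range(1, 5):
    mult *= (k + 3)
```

Let's trace through this code step by step.

Initialize: mult = 1
Entering loop: for k in range(1, 5):

After execution: mult = 840
840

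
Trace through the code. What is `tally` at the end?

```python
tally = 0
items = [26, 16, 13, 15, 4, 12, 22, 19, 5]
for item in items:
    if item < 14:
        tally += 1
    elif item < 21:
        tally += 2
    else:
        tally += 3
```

Let's trace through this code step by step.

Initialize: tally = 0
Initialize: items = [26, 16, 13, 15, 4, 12, 22, 19, 5]
Entering loop: for item in items:

After execution: tally = 16
16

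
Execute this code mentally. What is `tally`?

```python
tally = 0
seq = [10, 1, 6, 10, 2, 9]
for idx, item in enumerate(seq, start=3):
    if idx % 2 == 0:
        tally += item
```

Let's trace through this code step by step.

Initialize: tally = 0
Initialize: seq = [10, 1, 6, 10, 2, 9]
Entering loop: for idx, item in enumerate(seq, start=3):

After execution: tally = 20
20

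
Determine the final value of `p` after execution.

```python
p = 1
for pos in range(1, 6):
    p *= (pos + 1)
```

Let's trace through this code step by step.

Initialize: p = 1
Entering loop: for pos in range(1, 6):

After execution: p = 720
720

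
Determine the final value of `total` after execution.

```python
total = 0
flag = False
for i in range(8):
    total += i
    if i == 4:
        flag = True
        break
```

Let's trace through this code step by step.

Initialize: total = 0
Initialize: flag = False
Entering loop: for i in range(8):

After execution: total = 10
10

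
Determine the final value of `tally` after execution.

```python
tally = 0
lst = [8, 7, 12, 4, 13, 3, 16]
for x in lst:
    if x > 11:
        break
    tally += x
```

Let's trace through this code step by step.

Initialize: tally = 0
Initialize: lst = [8, 7, 12, 4, 13, 3, 16]
Entering loop: for x in lst:

After execution: tally = 15
15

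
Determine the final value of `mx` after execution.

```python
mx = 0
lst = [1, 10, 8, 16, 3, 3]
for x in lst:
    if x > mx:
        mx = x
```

Let's trace through this code step by step.

Initialize: mx = 0
Initialize: lst = [1, 10, 8, 16, 3, 3]
Entering loop: for x in lst:

After execution: mx = 16
16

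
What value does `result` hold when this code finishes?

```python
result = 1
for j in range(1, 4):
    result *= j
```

Let's trace through this code step by step.

Initialize: result = 1
Entering loop: for j in range(1, 4):

After execution: result = 6
6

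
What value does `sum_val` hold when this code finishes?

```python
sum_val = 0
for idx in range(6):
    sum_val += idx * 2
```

Let's trace through this code step by step.

Initialize: sum_val = 0
Entering loop: for idx in range(6):

After execution: sum_val = 30
30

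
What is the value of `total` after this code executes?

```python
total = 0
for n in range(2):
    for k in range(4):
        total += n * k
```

Let's trace through this code step by step.

Initialize: total = 0
Entering loop: for n in range(2):

After execution: total = 6
6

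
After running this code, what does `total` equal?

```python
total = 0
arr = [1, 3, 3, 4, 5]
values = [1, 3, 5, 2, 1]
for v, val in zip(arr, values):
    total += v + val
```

Let's trace through this code step by step.

Initialize: total = 0
Initialize: arr = [1, 3, 3, 4, 5]
Initialize: values = [1, 3, 5, 2, 1]
Entering loop: for v, val in zip(arr, values):

After execution: total = 28
28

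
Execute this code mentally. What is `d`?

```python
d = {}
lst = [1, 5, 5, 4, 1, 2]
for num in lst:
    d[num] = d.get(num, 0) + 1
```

Let's trace through this code step by step.

Initialize: d = {}
Initialize: lst = [1, 5, 5, 4, 1, 2]
Entering loop: for num in lst:

After execution: d = {1: 2, 5: 2, 4: 1, 2: 1}
{1: 2, 5: 2, 4: 1, 2: 1}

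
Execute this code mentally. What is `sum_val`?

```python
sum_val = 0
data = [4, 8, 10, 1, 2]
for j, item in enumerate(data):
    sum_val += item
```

Let's trace through this code step by step.

Initialize: sum_val = 0
Initialize: data = [4, 8, 10, 1, 2]
Entering loop: for j, item in enumerate(data):

After execution: sum_val = 25
25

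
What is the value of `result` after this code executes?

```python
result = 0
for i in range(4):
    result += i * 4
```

Let's trace through this code step by step.

Initialize: result = 0
Entering loop: for i in range(4):

After execution: result = 24
24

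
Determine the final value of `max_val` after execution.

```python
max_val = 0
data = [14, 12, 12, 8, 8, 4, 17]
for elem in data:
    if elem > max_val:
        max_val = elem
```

Let's trace through this code step by step.

Initialize: max_val = 0
Initialize: data = [14, 12, 12, 8, 8, 4, 17]
Entering loop: for elem in data:

After execution: max_val = 17
17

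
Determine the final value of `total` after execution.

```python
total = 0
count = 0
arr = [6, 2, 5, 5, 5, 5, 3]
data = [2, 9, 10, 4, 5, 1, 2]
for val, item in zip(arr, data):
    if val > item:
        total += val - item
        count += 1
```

Let's trace through this code step by step.

Initialize: total = 0
Initialize: count = 0
Initialize: arr = [6, 2, 5, 5, 5, 5, 3]
Initialize: data = [2, 9, 10, 4, 5, 1, 2]
Entering loop: for val, item in zip(arr, data):

After execution: total = 10
10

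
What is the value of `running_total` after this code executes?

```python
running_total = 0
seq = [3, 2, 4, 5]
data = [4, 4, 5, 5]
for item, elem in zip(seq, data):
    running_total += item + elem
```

Let's trace through this code step by step.

Initialize: running_total = 0
Initialize: seq = [3, 2, 4, 5]
Initialize: data = [4, 4, 5, 5]
Entering loop: for item, elem in zip(seq, data):

After execution: running_total = 32
32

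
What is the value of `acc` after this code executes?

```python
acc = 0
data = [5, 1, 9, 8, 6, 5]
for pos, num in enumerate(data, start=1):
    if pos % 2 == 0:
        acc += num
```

Let's trace through this code step by step.

Initialize: acc = 0
Initialize: data = [5, 1, 9, 8, 6, 5]
Entering loop: for pos, num in enumerate(data, start=1):

After execution: acc = 14
14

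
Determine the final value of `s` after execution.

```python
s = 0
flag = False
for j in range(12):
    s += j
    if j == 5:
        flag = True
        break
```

Let's trace through this code step by step.

Initialize: s = 0
Initialize: flag = False
Entering loop: for j in range(12):

After execution: s = 15
15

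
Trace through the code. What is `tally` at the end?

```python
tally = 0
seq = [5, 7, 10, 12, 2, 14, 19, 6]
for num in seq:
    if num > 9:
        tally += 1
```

Let's trace through this code step by step.

Initialize: tally = 0
Initialize: seq = [5, 7, 10, 12, 2, 14, 19, 6]
Entering loop: for num in seq:

After execution: tally = 4
4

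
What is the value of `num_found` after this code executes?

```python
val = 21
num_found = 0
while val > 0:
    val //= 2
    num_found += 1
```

Let's trace through this code step by step.

Initialize: val = 21
Initialize: num_found = 0
Entering loop: while val > 0:

After execution: num_found = 5
5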